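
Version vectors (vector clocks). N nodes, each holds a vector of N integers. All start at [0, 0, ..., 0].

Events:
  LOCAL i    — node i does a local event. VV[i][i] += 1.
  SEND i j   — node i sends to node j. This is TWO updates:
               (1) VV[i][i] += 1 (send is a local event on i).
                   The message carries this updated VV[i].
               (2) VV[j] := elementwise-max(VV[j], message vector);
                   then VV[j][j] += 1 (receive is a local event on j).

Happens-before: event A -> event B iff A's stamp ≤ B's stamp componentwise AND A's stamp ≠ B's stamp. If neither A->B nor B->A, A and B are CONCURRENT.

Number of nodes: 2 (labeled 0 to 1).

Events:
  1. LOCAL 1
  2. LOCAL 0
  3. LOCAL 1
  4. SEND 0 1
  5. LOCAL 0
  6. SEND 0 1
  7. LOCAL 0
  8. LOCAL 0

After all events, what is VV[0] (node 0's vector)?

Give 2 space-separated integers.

Answer: 6 0

Derivation:
Initial: VV[0]=[0, 0]
Initial: VV[1]=[0, 0]
Event 1: LOCAL 1: VV[1][1]++ -> VV[1]=[0, 1]
Event 2: LOCAL 0: VV[0][0]++ -> VV[0]=[1, 0]
Event 3: LOCAL 1: VV[1][1]++ -> VV[1]=[0, 2]
Event 4: SEND 0->1: VV[0][0]++ -> VV[0]=[2, 0], msg_vec=[2, 0]; VV[1]=max(VV[1],msg_vec) then VV[1][1]++ -> VV[1]=[2, 3]
Event 5: LOCAL 0: VV[0][0]++ -> VV[0]=[3, 0]
Event 6: SEND 0->1: VV[0][0]++ -> VV[0]=[4, 0], msg_vec=[4, 0]; VV[1]=max(VV[1],msg_vec) then VV[1][1]++ -> VV[1]=[4, 4]
Event 7: LOCAL 0: VV[0][0]++ -> VV[0]=[5, 0]
Event 8: LOCAL 0: VV[0][0]++ -> VV[0]=[6, 0]
Final vectors: VV[0]=[6, 0]; VV[1]=[4, 4]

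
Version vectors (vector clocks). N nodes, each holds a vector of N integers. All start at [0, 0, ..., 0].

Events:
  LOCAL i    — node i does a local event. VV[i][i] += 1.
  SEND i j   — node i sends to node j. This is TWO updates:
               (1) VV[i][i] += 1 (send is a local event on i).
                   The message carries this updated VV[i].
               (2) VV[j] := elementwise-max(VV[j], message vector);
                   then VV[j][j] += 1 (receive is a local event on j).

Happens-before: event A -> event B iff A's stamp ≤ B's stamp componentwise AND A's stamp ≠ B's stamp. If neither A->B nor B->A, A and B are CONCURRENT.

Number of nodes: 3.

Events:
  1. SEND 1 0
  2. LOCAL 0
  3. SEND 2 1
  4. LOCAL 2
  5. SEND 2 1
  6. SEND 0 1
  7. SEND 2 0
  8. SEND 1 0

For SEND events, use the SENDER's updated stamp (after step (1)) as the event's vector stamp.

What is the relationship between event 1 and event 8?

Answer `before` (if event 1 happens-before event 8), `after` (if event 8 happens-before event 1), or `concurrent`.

Answer: before

Derivation:
Initial: VV[0]=[0, 0, 0]
Initial: VV[1]=[0, 0, 0]
Initial: VV[2]=[0, 0, 0]
Event 1: SEND 1->0: VV[1][1]++ -> VV[1]=[0, 1, 0], msg_vec=[0, 1, 0]; VV[0]=max(VV[0],msg_vec) then VV[0][0]++ -> VV[0]=[1, 1, 0]
Event 2: LOCAL 0: VV[0][0]++ -> VV[0]=[2, 1, 0]
Event 3: SEND 2->1: VV[2][2]++ -> VV[2]=[0, 0, 1], msg_vec=[0, 0, 1]; VV[1]=max(VV[1],msg_vec) then VV[1][1]++ -> VV[1]=[0, 2, 1]
Event 4: LOCAL 2: VV[2][2]++ -> VV[2]=[0, 0, 2]
Event 5: SEND 2->1: VV[2][2]++ -> VV[2]=[0, 0, 3], msg_vec=[0, 0, 3]; VV[1]=max(VV[1],msg_vec) then VV[1][1]++ -> VV[1]=[0, 3, 3]
Event 6: SEND 0->1: VV[0][0]++ -> VV[0]=[3, 1, 0], msg_vec=[3, 1, 0]; VV[1]=max(VV[1],msg_vec) then VV[1][1]++ -> VV[1]=[3, 4, 3]
Event 7: SEND 2->0: VV[2][2]++ -> VV[2]=[0, 0, 4], msg_vec=[0, 0, 4]; VV[0]=max(VV[0],msg_vec) then VV[0][0]++ -> VV[0]=[4, 1, 4]
Event 8: SEND 1->0: VV[1][1]++ -> VV[1]=[3, 5, 3], msg_vec=[3, 5, 3]; VV[0]=max(VV[0],msg_vec) then VV[0][0]++ -> VV[0]=[5, 5, 4]
Event 1 stamp: [0, 1, 0]
Event 8 stamp: [3, 5, 3]
[0, 1, 0] <= [3, 5, 3]? True
[3, 5, 3] <= [0, 1, 0]? False
Relation: before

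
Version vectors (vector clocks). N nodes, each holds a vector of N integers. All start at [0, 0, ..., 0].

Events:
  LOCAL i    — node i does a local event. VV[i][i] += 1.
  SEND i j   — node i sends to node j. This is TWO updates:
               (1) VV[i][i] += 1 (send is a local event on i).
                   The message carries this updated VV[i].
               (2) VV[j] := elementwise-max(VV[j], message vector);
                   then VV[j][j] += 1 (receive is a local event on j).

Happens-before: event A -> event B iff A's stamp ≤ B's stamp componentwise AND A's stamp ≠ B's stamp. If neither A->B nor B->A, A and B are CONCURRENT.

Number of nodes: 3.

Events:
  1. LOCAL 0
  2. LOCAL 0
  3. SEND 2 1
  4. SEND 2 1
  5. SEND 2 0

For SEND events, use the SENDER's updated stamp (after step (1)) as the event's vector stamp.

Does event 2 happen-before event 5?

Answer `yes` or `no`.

Answer: no

Derivation:
Initial: VV[0]=[0, 0, 0]
Initial: VV[1]=[0, 0, 0]
Initial: VV[2]=[0, 0, 0]
Event 1: LOCAL 0: VV[0][0]++ -> VV[0]=[1, 0, 0]
Event 2: LOCAL 0: VV[0][0]++ -> VV[0]=[2, 0, 0]
Event 3: SEND 2->1: VV[2][2]++ -> VV[2]=[0, 0, 1], msg_vec=[0, 0, 1]; VV[1]=max(VV[1],msg_vec) then VV[1][1]++ -> VV[1]=[0, 1, 1]
Event 4: SEND 2->1: VV[2][2]++ -> VV[2]=[0, 0, 2], msg_vec=[0, 0, 2]; VV[1]=max(VV[1],msg_vec) then VV[1][1]++ -> VV[1]=[0, 2, 2]
Event 5: SEND 2->0: VV[2][2]++ -> VV[2]=[0, 0, 3], msg_vec=[0, 0, 3]; VV[0]=max(VV[0],msg_vec) then VV[0][0]++ -> VV[0]=[3, 0, 3]
Event 2 stamp: [2, 0, 0]
Event 5 stamp: [0, 0, 3]
[2, 0, 0] <= [0, 0, 3]? False. Equal? False. Happens-before: False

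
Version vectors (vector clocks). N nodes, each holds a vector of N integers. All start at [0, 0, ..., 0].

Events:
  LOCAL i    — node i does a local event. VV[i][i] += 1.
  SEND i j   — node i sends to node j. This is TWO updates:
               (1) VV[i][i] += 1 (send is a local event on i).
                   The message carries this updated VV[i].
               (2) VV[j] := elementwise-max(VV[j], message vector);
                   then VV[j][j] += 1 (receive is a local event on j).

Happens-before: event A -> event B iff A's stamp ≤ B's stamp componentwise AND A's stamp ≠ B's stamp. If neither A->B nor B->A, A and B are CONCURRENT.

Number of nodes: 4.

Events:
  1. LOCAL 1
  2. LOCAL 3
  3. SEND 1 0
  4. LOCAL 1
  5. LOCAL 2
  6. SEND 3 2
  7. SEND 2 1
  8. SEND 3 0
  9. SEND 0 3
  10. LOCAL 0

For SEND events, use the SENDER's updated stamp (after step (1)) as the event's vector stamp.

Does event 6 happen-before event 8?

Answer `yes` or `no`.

Answer: yes

Derivation:
Initial: VV[0]=[0, 0, 0, 0]
Initial: VV[1]=[0, 0, 0, 0]
Initial: VV[2]=[0, 0, 0, 0]
Initial: VV[3]=[0, 0, 0, 0]
Event 1: LOCAL 1: VV[1][1]++ -> VV[1]=[0, 1, 0, 0]
Event 2: LOCAL 3: VV[3][3]++ -> VV[3]=[0, 0, 0, 1]
Event 3: SEND 1->0: VV[1][1]++ -> VV[1]=[0, 2, 0, 0], msg_vec=[0, 2, 0, 0]; VV[0]=max(VV[0],msg_vec) then VV[0][0]++ -> VV[0]=[1, 2, 0, 0]
Event 4: LOCAL 1: VV[1][1]++ -> VV[1]=[0, 3, 0, 0]
Event 5: LOCAL 2: VV[2][2]++ -> VV[2]=[0, 0, 1, 0]
Event 6: SEND 3->2: VV[3][3]++ -> VV[3]=[0, 0, 0, 2], msg_vec=[0, 0, 0, 2]; VV[2]=max(VV[2],msg_vec) then VV[2][2]++ -> VV[2]=[0, 0, 2, 2]
Event 7: SEND 2->1: VV[2][2]++ -> VV[2]=[0, 0, 3, 2], msg_vec=[0, 0, 3, 2]; VV[1]=max(VV[1],msg_vec) then VV[1][1]++ -> VV[1]=[0, 4, 3, 2]
Event 8: SEND 3->0: VV[3][3]++ -> VV[3]=[0, 0, 0, 3], msg_vec=[0, 0, 0, 3]; VV[0]=max(VV[0],msg_vec) then VV[0][0]++ -> VV[0]=[2, 2, 0, 3]
Event 9: SEND 0->3: VV[0][0]++ -> VV[0]=[3, 2, 0, 3], msg_vec=[3, 2, 0, 3]; VV[3]=max(VV[3],msg_vec) then VV[3][3]++ -> VV[3]=[3, 2, 0, 4]
Event 10: LOCAL 0: VV[0][0]++ -> VV[0]=[4, 2, 0, 3]
Event 6 stamp: [0, 0, 0, 2]
Event 8 stamp: [0, 0, 0, 3]
[0, 0, 0, 2] <= [0, 0, 0, 3]? True. Equal? False. Happens-before: True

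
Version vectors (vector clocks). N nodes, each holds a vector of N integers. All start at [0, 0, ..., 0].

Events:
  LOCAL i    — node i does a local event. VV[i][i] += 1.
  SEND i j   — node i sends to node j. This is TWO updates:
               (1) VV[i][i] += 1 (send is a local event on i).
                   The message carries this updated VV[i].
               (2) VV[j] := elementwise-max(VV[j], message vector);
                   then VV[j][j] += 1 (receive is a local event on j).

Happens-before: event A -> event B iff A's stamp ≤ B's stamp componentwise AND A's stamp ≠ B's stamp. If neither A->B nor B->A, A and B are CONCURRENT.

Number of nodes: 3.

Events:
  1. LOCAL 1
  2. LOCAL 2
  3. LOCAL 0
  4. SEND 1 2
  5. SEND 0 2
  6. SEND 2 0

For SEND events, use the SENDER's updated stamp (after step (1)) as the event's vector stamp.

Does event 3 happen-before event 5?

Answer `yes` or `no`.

Initial: VV[0]=[0, 0, 0]
Initial: VV[1]=[0, 0, 0]
Initial: VV[2]=[0, 0, 0]
Event 1: LOCAL 1: VV[1][1]++ -> VV[1]=[0, 1, 0]
Event 2: LOCAL 2: VV[2][2]++ -> VV[2]=[0, 0, 1]
Event 3: LOCAL 0: VV[0][0]++ -> VV[0]=[1, 0, 0]
Event 4: SEND 1->2: VV[1][1]++ -> VV[1]=[0, 2, 0], msg_vec=[0, 2, 0]; VV[2]=max(VV[2],msg_vec) then VV[2][2]++ -> VV[2]=[0, 2, 2]
Event 5: SEND 0->2: VV[0][0]++ -> VV[0]=[2, 0, 0], msg_vec=[2, 0, 0]; VV[2]=max(VV[2],msg_vec) then VV[2][2]++ -> VV[2]=[2, 2, 3]
Event 6: SEND 2->0: VV[2][2]++ -> VV[2]=[2, 2, 4], msg_vec=[2, 2, 4]; VV[0]=max(VV[0],msg_vec) then VV[0][0]++ -> VV[0]=[3, 2, 4]
Event 3 stamp: [1, 0, 0]
Event 5 stamp: [2, 0, 0]
[1, 0, 0] <= [2, 0, 0]? True. Equal? False. Happens-before: True

Answer: yes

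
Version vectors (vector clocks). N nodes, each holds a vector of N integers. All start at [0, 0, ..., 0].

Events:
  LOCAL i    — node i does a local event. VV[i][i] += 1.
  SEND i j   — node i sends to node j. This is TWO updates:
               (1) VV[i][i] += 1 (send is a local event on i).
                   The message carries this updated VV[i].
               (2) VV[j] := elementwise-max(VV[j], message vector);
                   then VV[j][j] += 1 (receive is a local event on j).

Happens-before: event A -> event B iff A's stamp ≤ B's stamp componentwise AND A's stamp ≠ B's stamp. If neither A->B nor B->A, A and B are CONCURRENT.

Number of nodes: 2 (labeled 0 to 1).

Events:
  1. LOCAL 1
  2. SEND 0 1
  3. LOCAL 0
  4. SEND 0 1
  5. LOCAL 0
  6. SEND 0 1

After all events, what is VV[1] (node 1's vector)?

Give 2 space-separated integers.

Answer: 5 4

Derivation:
Initial: VV[0]=[0, 0]
Initial: VV[1]=[0, 0]
Event 1: LOCAL 1: VV[1][1]++ -> VV[1]=[0, 1]
Event 2: SEND 0->1: VV[0][0]++ -> VV[0]=[1, 0], msg_vec=[1, 0]; VV[1]=max(VV[1],msg_vec) then VV[1][1]++ -> VV[1]=[1, 2]
Event 3: LOCAL 0: VV[0][0]++ -> VV[0]=[2, 0]
Event 4: SEND 0->1: VV[0][0]++ -> VV[0]=[3, 0], msg_vec=[3, 0]; VV[1]=max(VV[1],msg_vec) then VV[1][1]++ -> VV[1]=[3, 3]
Event 5: LOCAL 0: VV[0][0]++ -> VV[0]=[4, 0]
Event 6: SEND 0->1: VV[0][0]++ -> VV[0]=[5, 0], msg_vec=[5, 0]; VV[1]=max(VV[1],msg_vec) then VV[1][1]++ -> VV[1]=[5, 4]
Final vectors: VV[0]=[5, 0]; VV[1]=[5, 4]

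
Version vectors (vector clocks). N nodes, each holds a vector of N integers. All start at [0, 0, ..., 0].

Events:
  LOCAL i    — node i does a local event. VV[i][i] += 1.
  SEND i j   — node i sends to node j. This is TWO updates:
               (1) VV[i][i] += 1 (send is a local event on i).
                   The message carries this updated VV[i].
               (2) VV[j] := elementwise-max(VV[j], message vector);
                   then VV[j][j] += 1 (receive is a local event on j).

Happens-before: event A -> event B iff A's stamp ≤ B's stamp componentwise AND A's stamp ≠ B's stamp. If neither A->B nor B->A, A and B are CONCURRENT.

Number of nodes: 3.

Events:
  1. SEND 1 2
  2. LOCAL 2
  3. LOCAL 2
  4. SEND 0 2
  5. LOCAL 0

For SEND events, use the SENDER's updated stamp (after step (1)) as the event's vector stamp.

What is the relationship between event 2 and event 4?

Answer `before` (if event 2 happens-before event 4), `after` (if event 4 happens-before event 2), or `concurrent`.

Initial: VV[0]=[0, 0, 0]
Initial: VV[1]=[0, 0, 0]
Initial: VV[2]=[0, 0, 0]
Event 1: SEND 1->2: VV[1][1]++ -> VV[1]=[0, 1, 0], msg_vec=[0, 1, 0]; VV[2]=max(VV[2],msg_vec) then VV[2][2]++ -> VV[2]=[0, 1, 1]
Event 2: LOCAL 2: VV[2][2]++ -> VV[2]=[0, 1, 2]
Event 3: LOCAL 2: VV[2][2]++ -> VV[2]=[0, 1, 3]
Event 4: SEND 0->2: VV[0][0]++ -> VV[0]=[1, 0, 0], msg_vec=[1, 0, 0]; VV[2]=max(VV[2],msg_vec) then VV[2][2]++ -> VV[2]=[1, 1, 4]
Event 5: LOCAL 0: VV[0][0]++ -> VV[0]=[2, 0, 0]
Event 2 stamp: [0, 1, 2]
Event 4 stamp: [1, 0, 0]
[0, 1, 2] <= [1, 0, 0]? False
[1, 0, 0] <= [0, 1, 2]? False
Relation: concurrent

Answer: concurrent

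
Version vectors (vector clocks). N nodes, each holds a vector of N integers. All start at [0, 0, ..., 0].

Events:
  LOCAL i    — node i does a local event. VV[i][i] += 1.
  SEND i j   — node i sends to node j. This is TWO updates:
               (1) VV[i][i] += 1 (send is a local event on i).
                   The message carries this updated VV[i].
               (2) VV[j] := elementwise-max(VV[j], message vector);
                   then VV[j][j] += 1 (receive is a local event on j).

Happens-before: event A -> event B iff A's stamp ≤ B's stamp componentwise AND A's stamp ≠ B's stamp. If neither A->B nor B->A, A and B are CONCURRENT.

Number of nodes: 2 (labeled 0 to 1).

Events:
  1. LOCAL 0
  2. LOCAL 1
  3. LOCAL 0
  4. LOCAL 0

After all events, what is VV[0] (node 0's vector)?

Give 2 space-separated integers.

Answer: 3 0

Derivation:
Initial: VV[0]=[0, 0]
Initial: VV[1]=[0, 0]
Event 1: LOCAL 0: VV[0][0]++ -> VV[0]=[1, 0]
Event 2: LOCAL 1: VV[1][1]++ -> VV[1]=[0, 1]
Event 3: LOCAL 0: VV[0][0]++ -> VV[0]=[2, 0]
Event 4: LOCAL 0: VV[0][0]++ -> VV[0]=[3, 0]
Final vectors: VV[0]=[3, 0]; VV[1]=[0, 1]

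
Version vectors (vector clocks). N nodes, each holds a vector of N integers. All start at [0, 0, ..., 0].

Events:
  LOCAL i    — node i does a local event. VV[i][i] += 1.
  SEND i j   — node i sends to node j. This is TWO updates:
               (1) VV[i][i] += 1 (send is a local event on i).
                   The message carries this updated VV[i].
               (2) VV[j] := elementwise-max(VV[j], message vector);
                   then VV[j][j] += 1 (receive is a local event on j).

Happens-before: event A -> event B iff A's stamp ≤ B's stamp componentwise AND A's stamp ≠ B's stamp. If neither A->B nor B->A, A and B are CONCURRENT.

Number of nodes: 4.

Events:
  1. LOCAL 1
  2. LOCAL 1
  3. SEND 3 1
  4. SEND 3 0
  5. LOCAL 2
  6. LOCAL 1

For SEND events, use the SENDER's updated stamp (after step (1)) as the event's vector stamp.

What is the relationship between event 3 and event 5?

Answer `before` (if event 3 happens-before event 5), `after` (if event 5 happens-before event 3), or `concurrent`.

Initial: VV[0]=[0, 0, 0, 0]
Initial: VV[1]=[0, 0, 0, 0]
Initial: VV[2]=[0, 0, 0, 0]
Initial: VV[3]=[0, 0, 0, 0]
Event 1: LOCAL 1: VV[1][1]++ -> VV[1]=[0, 1, 0, 0]
Event 2: LOCAL 1: VV[1][1]++ -> VV[1]=[0, 2, 0, 0]
Event 3: SEND 3->1: VV[3][3]++ -> VV[3]=[0, 0, 0, 1], msg_vec=[0, 0, 0, 1]; VV[1]=max(VV[1],msg_vec) then VV[1][1]++ -> VV[1]=[0, 3, 0, 1]
Event 4: SEND 3->0: VV[3][3]++ -> VV[3]=[0, 0, 0, 2], msg_vec=[0, 0, 0, 2]; VV[0]=max(VV[0],msg_vec) then VV[0][0]++ -> VV[0]=[1, 0, 0, 2]
Event 5: LOCAL 2: VV[2][2]++ -> VV[2]=[0, 0, 1, 0]
Event 6: LOCAL 1: VV[1][1]++ -> VV[1]=[0, 4, 0, 1]
Event 3 stamp: [0, 0, 0, 1]
Event 5 stamp: [0, 0, 1, 0]
[0, 0, 0, 1] <= [0, 0, 1, 0]? False
[0, 0, 1, 0] <= [0, 0, 0, 1]? False
Relation: concurrent

Answer: concurrent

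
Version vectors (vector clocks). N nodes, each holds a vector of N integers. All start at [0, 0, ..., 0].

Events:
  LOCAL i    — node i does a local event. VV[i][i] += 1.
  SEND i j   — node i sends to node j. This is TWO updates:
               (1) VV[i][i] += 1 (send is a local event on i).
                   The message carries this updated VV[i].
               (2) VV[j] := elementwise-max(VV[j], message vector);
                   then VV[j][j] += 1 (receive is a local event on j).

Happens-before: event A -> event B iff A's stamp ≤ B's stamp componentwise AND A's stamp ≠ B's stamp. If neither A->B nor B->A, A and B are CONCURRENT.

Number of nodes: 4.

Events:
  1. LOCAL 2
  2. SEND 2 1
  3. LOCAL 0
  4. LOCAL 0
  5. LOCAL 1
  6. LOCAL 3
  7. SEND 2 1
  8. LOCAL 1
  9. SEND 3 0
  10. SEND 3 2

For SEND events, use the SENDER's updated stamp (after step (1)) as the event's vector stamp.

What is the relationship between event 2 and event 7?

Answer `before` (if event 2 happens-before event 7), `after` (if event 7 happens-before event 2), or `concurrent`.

Initial: VV[0]=[0, 0, 0, 0]
Initial: VV[1]=[0, 0, 0, 0]
Initial: VV[2]=[0, 0, 0, 0]
Initial: VV[3]=[0, 0, 0, 0]
Event 1: LOCAL 2: VV[2][2]++ -> VV[2]=[0, 0, 1, 0]
Event 2: SEND 2->1: VV[2][2]++ -> VV[2]=[0, 0, 2, 0], msg_vec=[0, 0, 2, 0]; VV[1]=max(VV[1],msg_vec) then VV[1][1]++ -> VV[1]=[0, 1, 2, 0]
Event 3: LOCAL 0: VV[0][0]++ -> VV[0]=[1, 0, 0, 0]
Event 4: LOCAL 0: VV[0][0]++ -> VV[0]=[2, 0, 0, 0]
Event 5: LOCAL 1: VV[1][1]++ -> VV[1]=[0, 2, 2, 0]
Event 6: LOCAL 3: VV[3][3]++ -> VV[3]=[0, 0, 0, 1]
Event 7: SEND 2->1: VV[2][2]++ -> VV[2]=[0, 0, 3, 0], msg_vec=[0, 0, 3, 0]; VV[1]=max(VV[1],msg_vec) then VV[1][1]++ -> VV[1]=[0, 3, 3, 0]
Event 8: LOCAL 1: VV[1][1]++ -> VV[1]=[0, 4, 3, 0]
Event 9: SEND 3->0: VV[3][3]++ -> VV[3]=[0, 0, 0, 2], msg_vec=[0, 0, 0, 2]; VV[0]=max(VV[0],msg_vec) then VV[0][0]++ -> VV[0]=[3, 0, 0, 2]
Event 10: SEND 3->2: VV[3][3]++ -> VV[3]=[0, 0, 0, 3], msg_vec=[0, 0, 0, 3]; VV[2]=max(VV[2],msg_vec) then VV[2][2]++ -> VV[2]=[0, 0, 4, 3]
Event 2 stamp: [0, 0, 2, 0]
Event 7 stamp: [0, 0, 3, 0]
[0, 0, 2, 0] <= [0, 0, 3, 0]? True
[0, 0, 3, 0] <= [0, 0, 2, 0]? False
Relation: before

Answer: before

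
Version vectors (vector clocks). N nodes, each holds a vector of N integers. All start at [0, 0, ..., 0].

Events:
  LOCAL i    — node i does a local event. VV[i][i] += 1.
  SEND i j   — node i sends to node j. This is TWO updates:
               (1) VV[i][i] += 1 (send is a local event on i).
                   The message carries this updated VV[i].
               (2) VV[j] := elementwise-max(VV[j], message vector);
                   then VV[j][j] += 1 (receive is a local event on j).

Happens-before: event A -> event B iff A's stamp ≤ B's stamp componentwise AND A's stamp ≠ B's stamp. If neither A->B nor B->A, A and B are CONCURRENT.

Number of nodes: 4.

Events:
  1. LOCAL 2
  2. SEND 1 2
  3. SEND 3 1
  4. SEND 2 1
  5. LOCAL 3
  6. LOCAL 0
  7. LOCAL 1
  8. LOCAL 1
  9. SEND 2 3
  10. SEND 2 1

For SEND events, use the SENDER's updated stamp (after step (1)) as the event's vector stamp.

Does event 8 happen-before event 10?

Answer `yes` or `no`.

Initial: VV[0]=[0, 0, 0, 0]
Initial: VV[1]=[0, 0, 0, 0]
Initial: VV[2]=[0, 0, 0, 0]
Initial: VV[3]=[0, 0, 0, 0]
Event 1: LOCAL 2: VV[2][2]++ -> VV[2]=[0, 0, 1, 0]
Event 2: SEND 1->2: VV[1][1]++ -> VV[1]=[0, 1, 0, 0], msg_vec=[0, 1, 0, 0]; VV[2]=max(VV[2],msg_vec) then VV[2][2]++ -> VV[2]=[0, 1, 2, 0]
Event 3: SEND 3->1: VV[3][3]++ -> VV[3]=[0, 0, 0, 1], msg_vec=[0, 0, 0, 1]; VV[1]=max(VV[1],msg_vec) then VV[1][1]++ -> VV[1]=[0, 2, 0, 1]
Event 4: SEND 2->1: VV[2][2]++ -> VV[2]=[0, 1, 3, 0], msg_vec=[0, 1, 3, 0]; VV[1]=max(VV[1],msg_vec) then VV[1][1]++ -> VV[1]=[0, 3, 3, 1]
Event 5: LOCAL 3: VV[3][3]++ -> VV[3]=[0, 0, 0, 2]
Event 6: LOCAL 0: VV[0][0]++ -> VV[0]=[1, 0, 0, 0]
Event 7: LOCAL 1: VV[1][1]++ -> VV[1]=[0, 4, 3, 1]
Event 8: LOCAL 1: VV[1][1]++ -> VV[1]=[0, 5, 3, 1]
Event 9: SEND 2->3: VV[2][2]++ -> VV[2]=[0, 1, 4, 0], msg_vec=[0, 1, 4, 0]; VV[3]=max(VV[3],msg_vec) then VV[3][3]++ -> VV[3]=[0, 1, 4, 3]
Event 10: SEND 2->1: VV[2][2]++ -> VV[2]=[0, 1, 5, 0], msg_vec=[0, 1, 5, 0]; VV[1]=max(VV[1],msg_vec) then VV[1][1]++ -> VV[1]=[0, 6, 5, 1]
Event 8 stamp: [0, 5, 3, 1]
Event 10 stamp: [0, 1, 5, 0]
[0, 5, 3, 1] <= [0, 1, 5, 0]? False. Equal? False. Happens-before: False

Answer: no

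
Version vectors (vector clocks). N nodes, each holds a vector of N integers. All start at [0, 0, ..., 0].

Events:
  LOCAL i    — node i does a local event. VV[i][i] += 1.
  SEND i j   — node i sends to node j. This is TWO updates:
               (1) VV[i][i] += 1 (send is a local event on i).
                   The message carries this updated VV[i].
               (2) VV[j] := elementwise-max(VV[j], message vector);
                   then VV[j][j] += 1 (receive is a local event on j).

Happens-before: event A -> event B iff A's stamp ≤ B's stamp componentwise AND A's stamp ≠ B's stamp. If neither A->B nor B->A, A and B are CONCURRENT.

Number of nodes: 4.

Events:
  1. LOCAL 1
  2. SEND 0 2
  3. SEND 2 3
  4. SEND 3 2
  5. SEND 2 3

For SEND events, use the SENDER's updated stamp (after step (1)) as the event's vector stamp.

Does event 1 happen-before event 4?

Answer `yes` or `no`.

Answer: no

Derivation:
Initial: VV[0]=[0, 0, 0, 0]
Initial: VV[1]=[0, 0, 0, 0]
Initial: VV[2]=[0, 0, 0, 0]
Initial: VV[3]=[0, 0, 0, 0]
Event 1: LOCAL 1: VV[1][1]++ -> VV[1]=[0, 1, 0, 0]
Event 2: SEND 0->2: VV[0][0]++ -> VV[0]=[1, 0, 0, 0], msg_vec=[1, 0, 0, 0]; VV[2]=max(VV[2],msg_vec) then VV[2][2]++ -> VV[2]=[1, 0, 1, 0]
Event 3: SEND 2->3: VV[2][2]++ -> VV[2]=[1, 0, 2, 0], msg_vec=[1, 0, 2, 0]; VV[3]=max(VV[3],msg_vec) then VV[3][3]++ -> VV[3]=[1, 0, 2, 1]
Event 4: SEND 3->2: VV[3][3]++ -> VV[3]=[1, 0, 2, 2], msg_vec=[1, 0, 2, 2]; VV[2]=max(VV[2],msg_vec) then VV[2][2]++ -> VV[2]=[1, 0, 3, 2]
Event 5: SEND 2->3: VV[2][2]++ -> VV[2]=[1, 0, 4, 2], msg_vec=[1, 0, 4, 2]; VV[3]=max(VV[3],msg_vec) then VV[3][3]++ -> VV[3]=[1, 0, 4, 3]
Event 1 stamp: [0, 1, 0, 0]
Event 4 stamp: [1, 0, 2, 2]
[0, 1, 0, 0] <= [1, 0, 2, 2]? False. Equal? False. Happens-before: False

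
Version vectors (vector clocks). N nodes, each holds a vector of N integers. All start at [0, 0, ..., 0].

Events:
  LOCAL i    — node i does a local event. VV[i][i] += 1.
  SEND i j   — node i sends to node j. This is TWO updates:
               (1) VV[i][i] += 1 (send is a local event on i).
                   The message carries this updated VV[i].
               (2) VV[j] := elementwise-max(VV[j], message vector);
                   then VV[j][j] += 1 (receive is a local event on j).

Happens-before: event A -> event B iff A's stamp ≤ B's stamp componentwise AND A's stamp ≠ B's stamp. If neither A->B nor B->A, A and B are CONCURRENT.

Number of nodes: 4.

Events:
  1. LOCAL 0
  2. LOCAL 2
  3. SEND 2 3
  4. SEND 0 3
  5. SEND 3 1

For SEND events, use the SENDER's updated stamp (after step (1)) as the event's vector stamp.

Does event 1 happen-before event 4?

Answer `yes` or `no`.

Answer: yes

Derivation:
Initial: VV[0]=[0, 0, 0, 0]
Initial: VV[1]=[0, 0, 0, 0]
Initial: VV[2]=[0, 0, 0, 0]
Initial: VV[3]=[0, 0, 0, 0]
Event 1: LOCAL 0: VV[0][0]++ -> VV[0]=[1, 0, 0, 0]
Event 2: LOCAL 2: VV[2][2]++ -> VV[2]=[0, 0, 1, 0]
Event 3: SEND 2->3: VV[2][2]++ -> VV[2]=[0, 0, 2, 0], msg_vec=[0, 0, 2, 0]; VV[3]=max(VV[3],msg_vec) then VV[3][3]++ -> VV[3]=[0, 0, 2, 1]
Event 4: SEND 0->3: VV[0][0]++ -> VV[0]=[2, 0, 0, 0], msg_vec=[2, 0, 0, 0]; VV[3]=max(VV[3],msg_vec) then VV[3][3]++ -> VV[3]=[2, 0, 2, 2]
Event 5: SEND 3->1: VV[3][3]++ -> VV[3]=[2, 0, 2, 3], msg_vec=[2, 0, 2, 3]; VV[1]=max(VV[1],msg_vec) then VV[1][1]++ -> VV[1]=[2, 1, 2, 3]
Event 1 stamp: [1, 0, 0, 0]
Event 4 stamp: [2, 0, 0, 0]
[1, 0, 0, 0] <= [2, 0, 0, 0]? True. Equal? False. Happens-before: True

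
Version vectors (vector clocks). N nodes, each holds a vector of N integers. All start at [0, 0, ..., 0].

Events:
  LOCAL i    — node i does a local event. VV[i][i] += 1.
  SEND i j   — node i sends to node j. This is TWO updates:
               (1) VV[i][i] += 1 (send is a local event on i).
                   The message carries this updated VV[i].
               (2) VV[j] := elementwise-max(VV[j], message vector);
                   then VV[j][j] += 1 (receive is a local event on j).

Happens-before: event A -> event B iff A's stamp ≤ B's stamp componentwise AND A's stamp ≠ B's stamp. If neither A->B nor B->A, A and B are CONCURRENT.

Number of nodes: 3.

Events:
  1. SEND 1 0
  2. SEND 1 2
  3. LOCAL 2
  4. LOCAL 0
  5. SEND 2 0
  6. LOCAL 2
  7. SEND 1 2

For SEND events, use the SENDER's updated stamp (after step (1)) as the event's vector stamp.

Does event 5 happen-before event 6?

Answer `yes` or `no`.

Initial: VV[0]=[0, 0, 0]
Initial: VV[1]=[0, 0, 0]
Initial: VV[2]=[0, 0, 0]
Event 1: SEND 1->0: VV[1][1]++ -> VV[1]=[0, 1, 0], msg_vec=[0, 1, 0]; VV[0]=max(VV[0],msg_vec) then VV[0][0]++ -> VV[0]=[1, 1, 0]
Event 2: SEND 1->2: VV[1][1]++ -> VV[1]=[0, 2, 0], msg_vec=[0, 2, 0]; VV[2]=max(VV[2],msg_vec) then VV[2][2]++ -> VV[2]=[0, 2, 1]
Event 3: LOCAL 2: VV[2][2]++ -> VV[2]=[0, 2, 2]
Event 4: LOCAL 0: VV[0][0]++ -> VV[0]=[2, 1, 0]
Event 5: SEND 2->0: VV[2][2]++ -> VV[2]=[0, 2, 3], msg_vec=[0, 2, 3]; VV[0]=max(VV[0],msg_vec) then VV[0][0]++ -> VV[0]=[3, 2, 3]
Event 6: LOCAL 2: VV[2][2]++ -> VV[2]=[0, 2, 4]
Event 7: SEND 1->2: VV[1][1]++ -> VV[1]=[0, 3, 0], msg_vec=[0, 3, 0]; VV[2]=max(VV[2],msg_vec) then VV[2][2]++ -> VV[2]=[0, 3, 5]
Event 5 stamp: [0, 2, 3]
Event 6 stamp: [0, 2, 4]
[0, 2, 3] <= [0, 2, 4]? True. Equal? False. Happens-before: True

Answer: yes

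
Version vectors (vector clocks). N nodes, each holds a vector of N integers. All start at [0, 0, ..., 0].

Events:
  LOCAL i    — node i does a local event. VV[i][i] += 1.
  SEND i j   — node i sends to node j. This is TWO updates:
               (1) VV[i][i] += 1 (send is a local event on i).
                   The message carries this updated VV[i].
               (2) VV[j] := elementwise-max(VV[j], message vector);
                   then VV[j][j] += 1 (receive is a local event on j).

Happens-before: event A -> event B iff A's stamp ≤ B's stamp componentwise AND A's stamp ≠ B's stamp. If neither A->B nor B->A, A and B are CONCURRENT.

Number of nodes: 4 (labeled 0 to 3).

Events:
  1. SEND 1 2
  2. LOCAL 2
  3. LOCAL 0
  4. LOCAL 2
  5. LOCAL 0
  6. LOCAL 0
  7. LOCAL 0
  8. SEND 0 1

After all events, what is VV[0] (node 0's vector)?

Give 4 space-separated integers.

Answer: 5 0 0 0

Derivation:
Initial: VV[0]=[0, 0, 0, 0]
Initial: VV[1]=[0, 0, 0, 0]
Initial: VV[2]=[0, 0, 0, 0]
Initial: VV[3]=[0, 0, 0, 0]
Event 1: SEND 1->2: VV[1][1]++ -> VV[1]=[0, 1, 0, 0], msg_vec=[0, 1, 0, 0]; VV[2]=max(VV[2],msg_vec) then VV[2][2]++ -> VV[2]=[0, 1, 1, 0]
Event 2: LOCAL 2: VV[2][2]++ -> VV[2]=[0, 1, 2, 0]
Event 3: LOCAL 0: VV[0][0]++ -> VV[0]=[1, 0, 0, 0]
Event 4: LOCAL 2: VV[2][2]++ -> VV[2]=[0, 1, 3, 0]
Event 5: LOCAL 0: VV[0][0]++ -> VV[0]=[2, 0, 0, 0]
Event 6: LOCAL 0: VV[0][0]++ -> VV[0]=[3, 0, 0, 0]
Event 7: LOCAL 0: VV[0][0]++ -> VV[0]=[4, 0, 0, 0]
Event 8: SEND 0->1: VV[0][0]++ -> VV[0]=[5, 0, 0, 0], msg_vec=[5, 0, 0, 0]; VV[1]=max(VV[1],msg_vec) then VV[1][1]++ -> VV[1]=[5, 2, 0, 0]
Final vectors: VV[0]=[5, 0, 0, 0]; VV[1]=[5, 2, 0, 0]; VV[2]=[0, 1, 3, 0]; VV[3]=[0, 0, 0, 0]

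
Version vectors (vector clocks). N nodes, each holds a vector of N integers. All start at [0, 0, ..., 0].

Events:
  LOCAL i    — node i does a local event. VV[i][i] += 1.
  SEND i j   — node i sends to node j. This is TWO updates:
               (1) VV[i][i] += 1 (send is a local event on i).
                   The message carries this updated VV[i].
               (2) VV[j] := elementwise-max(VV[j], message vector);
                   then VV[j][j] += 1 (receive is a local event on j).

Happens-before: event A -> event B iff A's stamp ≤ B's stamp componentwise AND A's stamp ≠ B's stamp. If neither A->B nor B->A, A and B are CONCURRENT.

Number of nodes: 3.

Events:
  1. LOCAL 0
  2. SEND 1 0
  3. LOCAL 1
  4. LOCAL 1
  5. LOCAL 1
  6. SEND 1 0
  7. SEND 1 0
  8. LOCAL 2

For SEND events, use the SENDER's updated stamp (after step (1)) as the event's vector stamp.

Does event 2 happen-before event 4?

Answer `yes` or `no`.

Answer: yes

Derivation:
Initial: VV[0]=[0, 0, 0]
Initial: VV[1]=[0, 0, 0]
Initial: VV[2]=[0, 0, 0]
Event 1: LOCAL 0: VV[0][0]++ -> VV[0]=[1, 0, 0]
Event 2: SEND 1->0: VV[1][1]++ -> VV[1]=[0, 1, 0], msg_vec=[0, 1, 0]; VV[0]=max(VV[0],msg_vec) then VV[0][0]++ -> VV[0]=[2, 1, 0]
Event 3: LOCAL 1: VV[1][1]++ -> VV[1]=[0, 2, 0]
Event 4: LOCAL 1: VV[1][1]++ -> VV[1]=[0, 3, 0]
Event 5: LOCAL 1: VV[1][1]++ -> VV[1]=[0, 4, 0]
Event 6: SEND 1->0: VV[1][1]++ -> VV[1]=[0, 5, 0], msg_vec=[0, 5, 0]; VV[0]=max(VV[0],msg_vec) then VV[0][0]++ -> VV[0]=[3, 5, 0]
Event 7: SEND 1->0: VV[1][1]++ -> VV[1]=[0, 6, 0], msg_vec=[0, 6, 0]; VV[0]=max(VV[0],msg_vec) then VV[0][0]++ -> VV[0]=[4, 6, 0]
Event 8: LOCAL 2: VV[2][2]++ -> VV[2]=[0, 0, 1]
Event 2 stamp: [0, 1, 0]
Event 4 stamp: [0, 3, 0]
[0, 1, 0] <= [0, 3, 0]? True. Equal? False. Happens-before: True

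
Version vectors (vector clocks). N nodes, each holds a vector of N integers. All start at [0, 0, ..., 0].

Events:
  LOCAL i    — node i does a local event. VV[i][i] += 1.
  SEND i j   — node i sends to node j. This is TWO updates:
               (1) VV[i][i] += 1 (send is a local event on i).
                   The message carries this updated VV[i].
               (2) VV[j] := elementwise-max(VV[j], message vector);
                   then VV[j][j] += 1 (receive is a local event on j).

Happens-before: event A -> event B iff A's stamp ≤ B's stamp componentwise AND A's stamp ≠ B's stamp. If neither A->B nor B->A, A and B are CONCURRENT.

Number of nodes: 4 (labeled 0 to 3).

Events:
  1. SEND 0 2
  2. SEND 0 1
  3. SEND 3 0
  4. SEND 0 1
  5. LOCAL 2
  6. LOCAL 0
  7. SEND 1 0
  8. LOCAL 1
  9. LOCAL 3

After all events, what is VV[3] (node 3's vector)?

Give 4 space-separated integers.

Initial: VV[0]=[0, 0, 0, 0]
Initial: VV[1]=[0, 0, 0, 0]
Initial: VV[2]=[0, 0, 0, 0]
Initial: VV[3]=[0, 0, 0, 0]
Event 1: SEND 0->2: VV[0][0]++ -> VV[0]=[1, 0, 0, 0], msg_vec=[1, 0, 0, 0]; VV[2]=max(VV[2],msg_vec) then VV[2][2]++ -> VV[2]=[1, 0, 1, 0]
Event 2: SEND 0->1: VV[0][0]++ -> VV[0]=[2, 0, 0, 0], msg_vec=[2, 0, 0, 0]; VV[1]=max(VV[1],msg_vec) then VV[1][1]++ -> VV[1]=[2, 1, 0, 0]
Event 3: SEND 3->0: VV[3][3]++ -> VV[3]=[0, 0, 0, 1], msg_vec=[0, 0, 0, 1]; VV[0]=max(VV[0],msg_vec) then VV[0][0]++ -> VV[0]=[3, 0, 0, 1]
Event 4: SEND 0->1: VV[0][0]++ -> VV[0]=[4, 0, 0, 1], msg_vec=[4, 0, 0, 1]; VV[1]=max(VV[1],msg_vec) then VV[1][1]++ -> VV[1]=[4, 2, 0, 1]
Event 5: LOCAL 2: VV[2][2]++ -> VV[2]=[1, 0, 2, 0]
Event 6: LOCAL 0: VV[0][0]++ -> VV[0]=[5, 0, 0, 1]
Event 7: SEND 1->0: VV[1][1]++ -> VV[1]=[4, 3, 0, 1], msg_vec=[4, 3, 0, 1]; VV[0]=max(VV[0],msg_vec) then VV[0][0]++ -> VV[0]=[6, 3, 0, 1]
Event 8: LOCAL 1: VV[1][1]++ -> VV[1]=[4, 4, 0, 1]
Event 9: LOCAL 3: VV[3][3]++ -> VV[3]=[0, 0, 0, 2]
Final vectors: VV[0]=[6, 3, 0, 1]; VV[1]=[4, 4, 0, 1]; VV[2]=[1, 0, 2, 0]; VV[3]=[0, 0, 0, 2]

Answer: 0 0 0 2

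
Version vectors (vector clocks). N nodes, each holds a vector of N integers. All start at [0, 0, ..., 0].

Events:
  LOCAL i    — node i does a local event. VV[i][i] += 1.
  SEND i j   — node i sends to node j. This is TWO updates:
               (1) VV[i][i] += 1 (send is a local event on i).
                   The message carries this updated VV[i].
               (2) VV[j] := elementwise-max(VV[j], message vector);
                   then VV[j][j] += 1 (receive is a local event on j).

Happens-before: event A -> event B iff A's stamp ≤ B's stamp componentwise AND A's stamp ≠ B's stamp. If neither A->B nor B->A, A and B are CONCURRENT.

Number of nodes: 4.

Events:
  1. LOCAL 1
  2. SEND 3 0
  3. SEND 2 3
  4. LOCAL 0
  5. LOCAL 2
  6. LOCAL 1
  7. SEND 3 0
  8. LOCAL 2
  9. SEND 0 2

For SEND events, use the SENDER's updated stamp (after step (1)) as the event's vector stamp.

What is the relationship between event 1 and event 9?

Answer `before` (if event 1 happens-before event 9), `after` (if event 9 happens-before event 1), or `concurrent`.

Answer: concurrent

Derivation:
Initial: VV[0]=[0, 0, 0, 0]
Initial: VV[1]=[0, 0, 0, 0]
Initial: VV[2]=[0, 0, 0, 0]
Initial: VV[3]=[0, 0, 0, 0]
Event 1: LOCAL 1: VV[1][1]++ -> VV[1]=[0, 1, 0, 0]
Event 2: SEND 3->0: VV[3][3]++ -> VV[3]=[0, 0, 0, 1], msg_vec=[0, 0, 0, 1]; VV[0]=max(VV[0],msg_vec) then VV[0][0]++ -> VV[0]=[1, 0, 0, 1]
Event 3: SEND 2->3: VV[2][2]++ -> VV[2]=[0, 0, 1, 0], msg_vec=[0, 0, 1, 0]; VV[3]=max(VV[3],msg_vec) then VV[3][3]++ -> VV[3]=[0, 0, 1, 2]
Event 4: LOCAL 0: VV[0][0]++ -> VV[0]=[2, 0, 0, 1]
Event 5: LOCAL 2: VV[2][2]++ -> VV[2]=[0, 0, 2, 0]
Event 6: LOCAL 1: VV[1][1]++ -> VV[1]=[0, 2, 0, 0]
Event 7: SEND 3->0: VV[3][3]++ -> VV[3]=[0, 0, 1, 3], msg_vec=[0, 0, 1, 3]; VV[0]=max(VV[0],msg_vec) then VV[0][0]++ -> VV[0]=[3, 0, 1, 3]
Event 8: LOCAL 2: VV[2][2]++ -> VV[2]=[0, 0, 3, 0]
Event 9: SEND 0->2: VV[0][0]++ -> VV[0]=[4, 0, 1, 3], msg_vec=[4, 0, 1, 3]; VV[2]=max(VV[2],msg_vec) then VV[2][2]++ -> VV[2]=[4, 0, 4, 3]
Event 1 stamp: [0, 1, 0, 0]
Event 9 stamp: [4, 0, 1, 3]
[0, 1, 0, 0] <= [4, 0, 1, 3]? False
[4, 0, 1, 3] <= [0, 1, 0, 0]? False
Relation: concurrent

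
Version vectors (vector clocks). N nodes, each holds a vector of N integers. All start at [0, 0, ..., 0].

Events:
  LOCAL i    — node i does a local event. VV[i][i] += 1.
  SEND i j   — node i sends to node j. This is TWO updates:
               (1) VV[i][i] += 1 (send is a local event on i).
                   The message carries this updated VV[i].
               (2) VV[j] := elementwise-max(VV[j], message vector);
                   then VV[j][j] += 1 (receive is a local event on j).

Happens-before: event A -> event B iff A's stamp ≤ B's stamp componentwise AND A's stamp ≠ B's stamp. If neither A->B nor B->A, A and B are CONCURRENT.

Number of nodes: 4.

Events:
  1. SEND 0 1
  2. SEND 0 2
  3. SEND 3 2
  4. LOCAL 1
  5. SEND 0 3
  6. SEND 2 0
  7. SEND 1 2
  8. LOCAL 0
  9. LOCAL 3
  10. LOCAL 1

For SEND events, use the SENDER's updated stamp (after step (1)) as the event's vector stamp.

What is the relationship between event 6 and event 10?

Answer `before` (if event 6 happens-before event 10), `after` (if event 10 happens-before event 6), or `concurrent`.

Initial: VV[0]=[0, 0, 0, 0]
Initial: VV[1]=[0, 0, 0, 0]
Initial: VV[2]=[0, 0, 0, 0]
Initial: VV[3]=[0, 0, 0, 0]
Event 1: SEND 0->1: VV[0][0]++ -> VV[0]=[1, 0, 0, 0], msg_vec=[1, 0, 0, 0]; VV[1]=max(VV[1],msg_vec) then VV[1][1]++ -> VV[1]=[1, 1, 0, 0]
Event 2: SEND 0->2: VV[0][0]++ -> VV[0]=[2, 0, 0, 0], msg_vec=[2, 0, 0, 0]; VV[2]=max(VV[2],msg_vec) then VV[2][2]++ -> VV[2]=[2, 0, 1, 0]
Event 3: SEND 3->2: VV[3][3]++ -> VV[3]=[0, 0, 0, 1], msg_vec=[0, 0, 0, 1]; VV[2]=max(VV[2],msg_vec) then VV[2][2]++ -> VV[2]=[2, 0, 2, 1]
Event 4: LOCAL 1: VV[1][1]++ -> VV[1]=[1, 2, 0, 0]
Event 5: SEND 0->3: VV[0][0]++ -> VV[0]=[3, 0, 0, 0], msg_vec=[3, 0, 0, 0]; VV[3]=max(VV[3],msg_vec) then VV[3][3]++ -> VV[3]=[3, 0, 0, 2]
Event 6: SEND 2->0: VV[2][2]++ -> VV[2]=[2, 0, 3, 1], msg_vec=[2, 0, 3, 1]; VV[0]=max(VV[0],msg_vec) then VV[0][0]++ -> VV[0]=[4, 0, 3, 1]
Event 7: SEND 1->2: VV[1][1]++ -> VV[1]=[1, 3, 0, 0], msg_vec=[1, 3, 0, 0]; VV[2]=max(VV[2],msg_vec) then VV[2][2]++ -> VV[2]=[2, 3, 4, 1]
Event 8: LOCAL 0: VV[0][0]++ -> VV[0]=[5, 0, 3, 1]
Event 9: LOCAL 3: VV[3][3]++ -> VV[3]=[3, 0, 0, 3]
Event 10: LOCAL 1: VV[1][1]++ -> VV[1]=[1, 4, 0, 0]
Event 6 stamp: [2, 0, 3, 1]
Event 10 stamp: [1, 4, 0, 0]
[2, 0, 3, 1] <= [1, 4, 0, 0]? False
[1, 4, 0, 0] <= [2, 0, 3, 1]? False
Relation: concurrent

Answer: concurrent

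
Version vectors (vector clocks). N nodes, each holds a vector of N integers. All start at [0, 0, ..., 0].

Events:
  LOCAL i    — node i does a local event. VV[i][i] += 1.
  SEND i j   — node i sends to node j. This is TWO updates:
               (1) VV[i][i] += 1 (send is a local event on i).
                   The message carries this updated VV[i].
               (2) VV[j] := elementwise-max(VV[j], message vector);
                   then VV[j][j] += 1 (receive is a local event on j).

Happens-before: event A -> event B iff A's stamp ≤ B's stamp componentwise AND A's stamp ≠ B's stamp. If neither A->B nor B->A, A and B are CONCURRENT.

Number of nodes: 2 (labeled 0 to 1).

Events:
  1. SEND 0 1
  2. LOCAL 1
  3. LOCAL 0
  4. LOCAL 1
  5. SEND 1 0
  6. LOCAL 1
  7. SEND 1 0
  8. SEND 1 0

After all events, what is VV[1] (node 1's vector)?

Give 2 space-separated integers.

Initial: VV[0]=[0, 0]
Initial: VV[1]=[0, 0]
Event 1: SEND 0->1: VV[0][0]++ -> VV[0]=[1, 0], msg_vec=[1, 0]; VV[1]=max(VV[1],msg_vec) then VV[1][1]++ -> VV[1]=[1, 1]
Event 2: LOCAL 1: VV[1][1]++ -> VV[1]=[1, 2]
Event 3: LOCAL 0: VV[0][0]++ -> VV[0]=[2, 0]
Event 4: LOCAL 1: VV[1][1]++ -> VV[1]=[1, 3]
Event 5: SEND 1->0: VV[1][1]++ -> VV[1]=[1, 4], msg_vec=[1, 4]; VV[0]=max(VV[0],msg_vec) then VV[0][0]++ -> VV[0]=[3, 4]
Event 6: LOCAL 1: VV[1][1]++ -> VV[1]=[1, 5]
Event 7: SEND 1->0: VV[1][1]++ -> VV[1]=[1, 6], msg_vec=[1, 6]; VV[0]=max(VV[0],msg_vec) then VV[0][0]++ -> VV[0]=[4, 6]
Event 8: SEND 1->0: VV[1][1]++ -> VV[1]=[1, 7], msg_vec=[1, 7]; VV[0]=max(VV[0],msg_vec) then VV[0][0]++ -> VV[0]=[5, 7]
Final vectors: VV[0]=[5, 7]; VV[1]=[1, 7]

Answer: 1 7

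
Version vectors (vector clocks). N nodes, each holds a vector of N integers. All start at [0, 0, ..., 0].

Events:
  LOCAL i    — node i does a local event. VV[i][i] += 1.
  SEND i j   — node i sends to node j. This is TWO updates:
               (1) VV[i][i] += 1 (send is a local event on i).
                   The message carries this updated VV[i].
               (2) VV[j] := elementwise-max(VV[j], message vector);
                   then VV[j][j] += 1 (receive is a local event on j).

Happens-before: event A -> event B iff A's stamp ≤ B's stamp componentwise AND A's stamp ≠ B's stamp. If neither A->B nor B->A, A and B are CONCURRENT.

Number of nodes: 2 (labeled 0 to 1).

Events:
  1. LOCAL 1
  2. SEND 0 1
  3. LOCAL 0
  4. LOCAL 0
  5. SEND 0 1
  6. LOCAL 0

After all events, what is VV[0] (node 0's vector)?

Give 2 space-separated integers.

Answer: 5 0

Derivation:
Initial: VV[0]=[0, 0]
Initial: VV[1]=[0, 0]
Event 1: LOCAL 1: VV[1][1]++ -> VV[1]=[0, 1]
Event 2: SEND 0->1: VV[0][0]++ -> VV[0]=[1, 0], msg_vec=[1, 0]; VV[1]=max(VV[1],msg_vec) then VV[1][1]++ -> VV[1]=[1, 2]
Event 3: LOCAL 0: VV[0][0]++ -> VV[0]=[2, 0]
Event 4: LOCAL 0: VV[0][0]++ -> VV[0]=[3, 0]
Event 5: SEND 0->1: VV[0][0]++ -> VV[0]=[4, 0], msg_vec=[4, 0]; VV[1]=max(VV[1],msg_vec) then VV[1][1]++ -> VV[1]=[4, 3]
Event 6: LOCAL 0: VV[0][0]++ -> VV[0]=[5, 0]
Final vectors: VV[0]=[5, 0]; VV[1]=[4, 3]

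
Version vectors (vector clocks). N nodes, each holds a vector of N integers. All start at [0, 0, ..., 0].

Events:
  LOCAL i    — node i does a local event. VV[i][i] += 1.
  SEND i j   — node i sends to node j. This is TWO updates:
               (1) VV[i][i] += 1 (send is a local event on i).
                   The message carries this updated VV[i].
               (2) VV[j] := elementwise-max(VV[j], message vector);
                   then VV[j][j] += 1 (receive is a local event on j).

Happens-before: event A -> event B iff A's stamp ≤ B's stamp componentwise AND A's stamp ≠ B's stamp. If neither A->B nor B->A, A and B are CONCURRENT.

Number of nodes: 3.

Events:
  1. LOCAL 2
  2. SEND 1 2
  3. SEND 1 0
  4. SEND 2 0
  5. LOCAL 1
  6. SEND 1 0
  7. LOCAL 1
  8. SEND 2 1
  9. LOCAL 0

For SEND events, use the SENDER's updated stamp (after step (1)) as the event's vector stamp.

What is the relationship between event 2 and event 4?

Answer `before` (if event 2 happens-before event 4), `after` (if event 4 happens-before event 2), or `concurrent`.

Initial: VV[0]=[0, 0, 0]
Initial: VV[1]=[0, 0, 0]
Initial: VV[2]=[0, 0, 0]
Event 1: LOCAL 2: VV[2][2]++ -> VV[2]=[0, 0, 1]
Event 2: SEND 1->2: VV[1][1]++ -> VV[1]=[0, 1, 0], msg_vec=[0, 1, 0]; VV[2]=max(VV[2],msg_vec) then VV[2][2]++ -> VV[2]=[0, 1, 2]
Event 3: SEND 1->0: VV[1][1]++ -> VV[1]=[0, 2, 0], msg_vec=[0, 2, 0]; VV[0]=max(VV[0],msg_vec) then VV[0][0]++ -> VV[0]=[1, 2, 0]
Event 4: SEND 2->0: VV[2][2]++ -> VV[2]=[0, 1, 3], msg_vec=[0, 1, 3]; VV[0]=max(VV[0],msg_vec) then VV[0][0]++ -> VV[0]=[2, 2, 3]
Event 5: LOCAL 1: VV[1][1]++ -> VV[1]=[0, 3, 0]
Event 6: SEND 1->0: VV[1][1]++ -> VV[1]=[0, 4, 0], msg_vec=[0, 4, 0]; VV[0]=max(VV[0],msg_vec) then VV[0][0]++ -> VV[0]=[3, 4, 3]
Event 7: LOCAL 1: VV[1][1]++ -> VV[1]=[0, 5, 0]
Event 8: SEND 2->1: VV[2][2]++ -> VV[2]=[0, 1, 4], msg_vec=[0, 1, 4]; VV[1]=max(VV[1],msg_vec) then VV[1][1]++ -> VV[1]=[0, 6, 4]
Event 9: LOCAL 0: VV[0][0]++ -> VV[0]=[4, 4, 3]
Event 2 stamp: [0, 1, 0]
Event 4 stamp: [0, 1, 3]
[0, 1, 0] <= [0, 1, 3]? True
[0, 1, 3] <= [0, 1, 0]? False
Relation: before

Answer: before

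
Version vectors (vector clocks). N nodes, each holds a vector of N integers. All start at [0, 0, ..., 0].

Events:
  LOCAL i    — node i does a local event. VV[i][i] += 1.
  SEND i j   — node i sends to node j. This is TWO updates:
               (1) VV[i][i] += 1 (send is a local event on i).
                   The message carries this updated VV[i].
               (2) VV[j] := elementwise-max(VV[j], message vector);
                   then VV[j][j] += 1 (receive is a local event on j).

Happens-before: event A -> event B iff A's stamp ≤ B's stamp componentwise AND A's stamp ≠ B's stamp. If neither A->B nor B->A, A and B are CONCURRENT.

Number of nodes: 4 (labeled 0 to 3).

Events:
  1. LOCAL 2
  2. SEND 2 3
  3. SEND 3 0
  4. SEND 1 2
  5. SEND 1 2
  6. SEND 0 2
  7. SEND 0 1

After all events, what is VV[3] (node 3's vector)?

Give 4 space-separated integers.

Initial: VV[0]=[0, 0, 0, 0]
Initial: VV[1]=[0, 0, 0, 0]
Initial: VV[2]=[0, 0, 0, 0]
Initial: VV[3]=[0, 0, 0, 0]
Event 1: LOCAL 2: VV[2][2]++ -> VV[2]=[0, 0, 1, 0]
Event 2: SEND 2->3: VV[2][2]++ -> VV[2]=[0, 0, 2, 0], msg_vec=[0, 0, 2, 0]; VV[3]=max(VV[3],msg_vec) then VV[3][3]++ -> VV[3]=[0, 0, 2, 1]
Event 3: SEND 3->0: VV[3][3]++ -> VV[3]=[0, 0, 2, 2], msg_vec=[0, 0, 2, 2]; VV[0]=max(VV[0],msg_vec) then VV[0][0]++ -> VV[0]=[1, 0, 2, 2]
Event 4: SEND 1->2: VV[1][1]++ -> VV[1]=[0, 1, 0, 0], msg_vec=[0, 1, 0, 0]; VV[2]=max(VV[2],msg_vec) then VV[2][2]++ -> VV[2]=[0, 1, 3, 0]
Event 5: SEND 1->2: VV[1][1]++ -> VV[1]=[0, 2, 0, 0], msg_vec=[0, 2, 0, 0]; VV[2]=max(VV[2],msg_vec) then VV[2][2]++ -> VV[2]=[0, 2, 4, 0]
Event 6: SEND 0->2: VV[0][0]++ -> VV[0]=[2, 0, 2, 2], msg_vec=[2, 0, 2, 2]; VV[2]=max(VV[2],msg_vec) then VV[2][2]++ -> VV[2]=[2, 2, 5, 2]
Event 7: SEND 0->1: VV[0][0]++ -> VV[0]=[3, 0, 2, 2], msg_vec=[3, 0, 2, 2]; VV[1]=max(VV[1],msg_vec) then VV[1][1]++ -> VV[1]=[3, 3, 2, 2]
Final vectors: VV[0]=[3, 0, 2, 2]; VV[1]=[3, 3, 2, 2]; VV[2]=[2, 2, 5, 2]; VV[3]=[0, 0, 2, 2]

Answer: 0 0 2 2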